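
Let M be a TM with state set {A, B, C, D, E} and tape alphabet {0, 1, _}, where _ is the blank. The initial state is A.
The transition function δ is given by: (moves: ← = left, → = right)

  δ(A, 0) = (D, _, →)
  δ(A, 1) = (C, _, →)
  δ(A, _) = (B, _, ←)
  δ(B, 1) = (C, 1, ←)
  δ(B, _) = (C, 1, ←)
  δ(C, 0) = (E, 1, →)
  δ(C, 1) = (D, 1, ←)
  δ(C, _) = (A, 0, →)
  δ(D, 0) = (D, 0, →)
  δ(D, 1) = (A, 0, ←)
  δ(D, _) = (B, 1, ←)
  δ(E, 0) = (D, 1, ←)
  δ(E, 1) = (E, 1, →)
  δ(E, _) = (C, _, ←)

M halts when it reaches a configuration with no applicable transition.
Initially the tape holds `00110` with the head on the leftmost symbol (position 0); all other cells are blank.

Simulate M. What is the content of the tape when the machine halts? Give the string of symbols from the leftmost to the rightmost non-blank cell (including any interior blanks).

001

state=A head=0 tape=[0]0110_   (A,0)→(D,_,→)
state=D head=1 tape=_[0]110_   (D,0)→(D,0,→)
state=D head=2 tape=_0[1]10_   (D,1)→(A,0,←)
state=A head=1 tape=_[0]010_   (A,0)→(D,_,→)
state=D head=2 tape=__[0]10_   (D,0)→(D,0,→)
state=D head=3 tape=__0[1]0_   (D,1)→(A,0,←)
state=A head=2 tape=__[0]00_   (A,0)→(D,_,→)
state=D head=3 tape=___[0]0_   (D,0)→(D,0,→)
state=D head=4 tape=___0[0]_   (D,0)→(D,0,→)
state=D head=5 tape=___00[_]   (D,_)→(B,1,←)
state=B head=4 tape=___0[0]1
The non-blank tape span at halt is 001.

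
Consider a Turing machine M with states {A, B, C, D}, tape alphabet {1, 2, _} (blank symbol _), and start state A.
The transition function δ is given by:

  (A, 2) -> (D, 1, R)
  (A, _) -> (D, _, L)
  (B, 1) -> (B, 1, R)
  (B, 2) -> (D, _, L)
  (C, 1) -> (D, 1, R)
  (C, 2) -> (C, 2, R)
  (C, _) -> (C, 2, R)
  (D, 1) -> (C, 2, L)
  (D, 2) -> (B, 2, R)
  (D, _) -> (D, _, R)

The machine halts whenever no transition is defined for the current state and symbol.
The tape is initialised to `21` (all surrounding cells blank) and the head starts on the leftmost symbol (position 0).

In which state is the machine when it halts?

state=A head=0 tape=[2]1_   (A,2)→(D,1,R)
state=D head=1 tape=1[1]_   (D,1)→(C,2,L)
state=C head=0 tape=[1]2_   (C,1)→(D,1,R)
state=D head=1 tape=1[2]_   (D,2)→(B,2,R)
state=B head=2 tape=12[_]
No transition is defined for (B, _); M halts in state B.

B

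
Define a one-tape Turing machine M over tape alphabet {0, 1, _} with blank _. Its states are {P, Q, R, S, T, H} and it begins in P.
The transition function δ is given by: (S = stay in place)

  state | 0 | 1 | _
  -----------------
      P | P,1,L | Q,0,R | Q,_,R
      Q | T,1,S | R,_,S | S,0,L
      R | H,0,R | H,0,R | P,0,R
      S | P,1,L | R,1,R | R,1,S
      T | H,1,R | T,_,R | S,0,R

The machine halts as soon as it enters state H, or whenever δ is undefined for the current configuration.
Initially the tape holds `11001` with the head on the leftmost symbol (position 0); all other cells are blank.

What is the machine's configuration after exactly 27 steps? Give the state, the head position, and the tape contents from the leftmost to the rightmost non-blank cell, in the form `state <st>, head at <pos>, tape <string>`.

state=P head=0 tape=_[1]1001__   (P,1)→(Q,0,R)
state=Q head=1 tape=_0[1]001__   (Q,1)→(R,_,S)
state=R head=1 tape=_0[_]001__   (R,_)→(P,0,R)
state=P head=2 tape=_00[0]01__   (P,0)→(P,1,L)
state=P head=1 tape=_0[0]101__   (P,0)→(P,1,L)
state=P head=0 tape=_[0]1101__   (P,0)→(P,1,L)
state=P head=-1 tape=[_]11101__   (P,_)→(Q,_,R)
state=Q head=0 tape=_[1]1101__   (Q,1)→(R,_,S)
state=R head=0 tape=_[_]1101__   (R,_)→(P,0,R)
state=P head=1 tape=_0[1]101__   (P,1)→(Q,0,R)
state=Q head=2 tape=_00[1]01__   (Q,1)→(R,_,S)
state=R head=2 tape=_00[_]01__   (R,_)→(P,0,R)
state=P head=3 tape=_000[0]1__   (P,0)→(P,1,L)
state=P head=2 tape=_00[0]11__   (P,0)→(P,1,L)
state=P head=1 tape=_0[0]111__   (P,0)→(P,1,L)
state=P head=0 tape=_[0]1111__   (P,0)→(P,1,L)
state=P head=-1 tape=[_]11111__   (P,_)→(Q,_,R)
state=Q head=0 tape=_[1]1111__   (Q,1)→(R,_,S)
state=R head=0 tape=_[_]1111__   (R,_)→(P,0,R)
state=P head=1 tape=_0[1]111__   (P,1)→(Q,0,R)
state=Q head=2 tape=_00[1]11__   (Q,1)→(R,_,S)
state=R head=2 tape=_00[_]11__   (R,_)→(P,0,R)
state=P head=3 tape=_000[1]1__   (P,1)→(Q,0,R)
state=Q head=4 tape=_0000[1]__   (Q,1)→(R,_,S)
state=R head=4 tape=_0000[_]__   (R,_)→(P,0,R)
state=P head=5 tape=_00000[_]_   (P,_)→(Q,_,R)
state=Q head=6 tape=_00000_[_]   (Q,_)→(S,0,L)
state=S head=5 tape=_00000[_]0
After 27 steps: state S, head at 5, tape 00000_0.

state S, head at 5, tape 00000_0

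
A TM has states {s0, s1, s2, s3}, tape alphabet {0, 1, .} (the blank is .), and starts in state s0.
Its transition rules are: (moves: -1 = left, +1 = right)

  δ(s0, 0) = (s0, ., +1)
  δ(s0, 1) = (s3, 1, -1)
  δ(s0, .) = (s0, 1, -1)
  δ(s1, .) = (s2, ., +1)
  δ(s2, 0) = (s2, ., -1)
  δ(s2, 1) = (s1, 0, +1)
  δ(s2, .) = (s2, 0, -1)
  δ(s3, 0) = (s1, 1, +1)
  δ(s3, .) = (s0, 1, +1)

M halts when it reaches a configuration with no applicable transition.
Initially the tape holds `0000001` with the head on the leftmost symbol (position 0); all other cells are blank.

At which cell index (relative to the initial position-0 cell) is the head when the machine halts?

5

state=s0 head=0 tape=[0]000001   (s0,0)→(s0,.,+1)
state=s0 head=1 tape=.[0]00001   (s0,0)→(s0,.,+1)
state=s0 head=2 tape=..[0]0001   (s0,0)→(s0,.,+1)
state=s0 head=3 tape=...[0]001   (s0,0)→(s0,.,+1)
state=s0 head=4 tape=....[0]01   (s0,0)→(s0,.,+1)
state=s0 head=5 tape=.....[0]1   (s0,0)→(s0,.,+1)
state=s0 head=6 tape=......[1]   (s0,1)→(s3,1,-1)
state=s3 head=5 tape=.....[.]1   (s3,.)→(s0,1,+1)
state=s0 head=6 tape=.....1[1]   (s0,1)→(s3,1,-1)
state=s3 head=5 tape=.....[1]1
At halt the head is at cell 5.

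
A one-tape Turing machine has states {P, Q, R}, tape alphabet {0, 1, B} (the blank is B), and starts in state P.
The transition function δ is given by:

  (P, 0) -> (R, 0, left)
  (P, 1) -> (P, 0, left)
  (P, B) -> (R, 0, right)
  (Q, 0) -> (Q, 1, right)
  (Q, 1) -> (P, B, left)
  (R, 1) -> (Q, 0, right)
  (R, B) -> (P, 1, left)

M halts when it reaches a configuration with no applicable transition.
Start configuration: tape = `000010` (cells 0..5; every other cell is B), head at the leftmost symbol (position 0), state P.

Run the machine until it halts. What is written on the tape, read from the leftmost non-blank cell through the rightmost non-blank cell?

000000B0

P | BB[0]00010   read 0 → write 0, move left, go to R
R | B[B]000010   read B → write 1, move left, go to P
P | [B]1000010   read B → write 0, move right, go to R
R | 0[1]000010   read 1 → write 0, move right, go to Q
Q | 00[0]00010   read 0 → write 1, move right, go to Q
Q | 001[0]0010   read 0 → write 1, move right, go to Q
Q | 0011[0]010   read 0 → write 1, move right, go to Q
Q | 00111[0]10   read 0 → write 1, move right, go to Q
Q | 001111[1]0   read 1 → write B, move left, go to P
P | 00111[1]B0   read 1 → write 0, move left, go to P
P | 0011[1]0B0   read 1 → write 0, move left, go to P
P | 001[1]00B0   read 1 → write 0, move left, go to P
P | 00[1]000B0   read 1 → write 0, move left, go to P
P | 0[0]0000B0   read 0 → write 0, move left, go to R
R | [0]00000B0
The non-blank tape span at halt is 000000B0.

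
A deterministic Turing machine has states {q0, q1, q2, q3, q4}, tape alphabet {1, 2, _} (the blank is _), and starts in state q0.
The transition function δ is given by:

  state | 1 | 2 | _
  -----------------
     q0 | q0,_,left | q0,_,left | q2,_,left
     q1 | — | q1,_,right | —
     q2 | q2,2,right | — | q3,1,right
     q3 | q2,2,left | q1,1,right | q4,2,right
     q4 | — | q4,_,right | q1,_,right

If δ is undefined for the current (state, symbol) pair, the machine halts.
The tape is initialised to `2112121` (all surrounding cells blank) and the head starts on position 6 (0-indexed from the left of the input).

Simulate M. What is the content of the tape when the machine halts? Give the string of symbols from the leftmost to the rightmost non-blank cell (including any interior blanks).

12

state=q0 head=6 tape=__211212[1]   (q0,1)→(q0,_,left)
state=q0 head=5 tape=__21121[2]_   (q0,2)→(q0,_,left)
state=q0 head=4 tape=__2112[1]__   (q0,1)→(q0,_,left)
state=q0 head=3 tape=__211[2]___   (q0,2)→(q0,_,left)
state=q0 head=2 tape=__21[1]____   (q0,1)→(q0,_,left)
state=q0 head=1 tape=__2[1]_____   (q0,1)→(q0,_,left)
state=q0 head=0 tape=__[2]______   (q0,2)→(q0,_,left)
state=q0 head=-1 tape=_[_]_______   (q0,_)→(q2,_,left)
state=q2 head=-2 tape=[_]________   (q2,_)→(q3,1,right)
state=q3 head=-1 tape=1[_]_______   (q3,_)→(q4,2,right)
state=q4 head=0 tape=12[_]______   (q4,_)→(q1,_,right)
state=q1 head=1 tape=12_[_]_____
The non-blank tape span at halt is 12.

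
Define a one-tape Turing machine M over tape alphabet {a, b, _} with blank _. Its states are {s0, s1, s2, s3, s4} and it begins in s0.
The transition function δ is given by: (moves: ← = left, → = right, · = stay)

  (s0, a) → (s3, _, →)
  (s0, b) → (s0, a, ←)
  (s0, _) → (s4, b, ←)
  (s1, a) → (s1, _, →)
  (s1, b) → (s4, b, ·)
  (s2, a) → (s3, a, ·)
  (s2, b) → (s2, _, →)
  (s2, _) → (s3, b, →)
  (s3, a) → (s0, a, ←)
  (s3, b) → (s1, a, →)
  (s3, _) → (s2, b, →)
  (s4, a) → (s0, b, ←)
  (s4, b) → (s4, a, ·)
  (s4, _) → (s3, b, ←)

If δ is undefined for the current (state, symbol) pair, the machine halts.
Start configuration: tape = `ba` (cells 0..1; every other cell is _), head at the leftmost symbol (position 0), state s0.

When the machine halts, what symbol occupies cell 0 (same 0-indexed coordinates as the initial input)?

s0 | ___[b]a_   read b → write a, move ←, go to s0
s0 | __[_]aa_   read _ → write b, move ←, go to s4
s4 | _[_]baa_   read _ → write b, move ←, go to s3
s3 | [_]bbaa_   read _ → write b, move →, go to s2
s2 | b[b]baa_   read b → write _, move →, go to s2
s2 | b_[b]aa_   read b → write _, move →, go to s2
s2 | b__[a]a_   read a → write a, move ·, go to s3
s3 | b__[a]a_   read a → write a, move ←, go to s0
s0 | b_[_]aa_   read _ → write b, move ←, go to s4
s4 | b[_]baa_   read _ → write b, move ←, go to s3
s3 | [b]bbaa_   read b → write a, move →, go to s1
s1 | a[b]baa_   read b → write b, move ·, go to s4
s4 | a[b]baa_   read b → write a, move ·, go to s4
s4 | a[a]baa_   read a → write b, move ←, go to s0
s0 | [a]bbaa_   read a → write _, move →, go to s3
s3 | _[b]baa_   read b → write a, move →, go to s1
s1 | _a[b]aa_   read b → write b, move ·, go to s4
s4 | _a[b]aa_   read b → write a, move ·, go to s4
s4 | _a[a]aa_   read a → write b, move ←, go to s0
s0 | _[a]baa_   read a → write _, move →, go to s3
s3 | __[b]aa_   read b → write a, move →, go to s1
s1 | __a[a]a_   read a → write _, move →, go to s1
s1 | __a_[a]_   read a → write _, move →, go to s1
s1 | __a__[_]
Cell 0 holds _ when M halts.

_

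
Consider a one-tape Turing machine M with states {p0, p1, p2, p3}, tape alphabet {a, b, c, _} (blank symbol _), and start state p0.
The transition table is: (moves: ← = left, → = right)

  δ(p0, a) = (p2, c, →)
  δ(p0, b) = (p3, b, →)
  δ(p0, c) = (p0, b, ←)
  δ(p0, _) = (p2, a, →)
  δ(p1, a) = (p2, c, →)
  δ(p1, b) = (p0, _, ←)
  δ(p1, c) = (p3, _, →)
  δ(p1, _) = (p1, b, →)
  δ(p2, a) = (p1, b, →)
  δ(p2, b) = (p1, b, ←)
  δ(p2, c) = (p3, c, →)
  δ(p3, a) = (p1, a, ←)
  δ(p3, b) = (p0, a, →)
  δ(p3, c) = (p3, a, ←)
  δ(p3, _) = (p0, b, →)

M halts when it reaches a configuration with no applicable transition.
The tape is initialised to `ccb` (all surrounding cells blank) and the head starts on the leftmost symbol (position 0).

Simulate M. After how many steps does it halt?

15

p0 | _[c]cb___   read c → write b, move ←, go to p0
p0 | [_]bcb___   read _ → write a, move →, go to p2
p2 | a[b]cb___   read b → write b, move ←, go to p1
p1 | [a]bcb___   read a → write c, move →, go to p2
p2 | c[b]cb___   read b → write b, move ←, go to p1
p1 | [c]bcb___   read c → write _, move →, go to p3
p3 | _[b]cb___   read b → write a, move →, go to p0
p0 | _a[c]b___   read c → write b, move ←, go to p0
p0 | _[a]bb___   read a → write c, move →, go to p2
p2 | _c[b]b___   read b → write b, move ←, go to p1
p1 | _[c]bb___   read c → write _, move →, go to p3
p3 | __[b]b___   read b → write a, move →, go to p0
p0 | __a[b]___   read b → write b, move →, go to p3
p3 | __ab[_]__   read _ → write b, move →, go to p0
p0 | __abb[_]_   read _ → write a, move →, go to p2
p2 | __abba[_]
M halts after 15 transitions.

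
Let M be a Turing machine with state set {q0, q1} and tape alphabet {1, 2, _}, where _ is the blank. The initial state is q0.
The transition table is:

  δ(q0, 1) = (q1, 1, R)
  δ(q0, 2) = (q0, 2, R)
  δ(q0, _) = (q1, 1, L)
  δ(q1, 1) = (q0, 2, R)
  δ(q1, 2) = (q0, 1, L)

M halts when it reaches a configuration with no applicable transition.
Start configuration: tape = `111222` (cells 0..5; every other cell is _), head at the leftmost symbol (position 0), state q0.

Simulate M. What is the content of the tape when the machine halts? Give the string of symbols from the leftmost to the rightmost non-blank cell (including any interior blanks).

12122121

state=q0 head=0 tape=[1]11222___   (q0,1)→(q1,1,R)
state=q1 head=1 tape=1[1]1222___   (q1,1)→(q0,2,R)
state=q0 head=2 tape=12[1]222___   (q0,1)→(q1,1,R)
state=q1 head=3 tape=121[2]22___   (q1,2)→(q0,1,L)
state=q0 head=2 tape=12[1]122___   (q0,1)→(q1,1,R)
state=q1 head=3 tape=121[1]22___   (q1,1)→(q0,2,R)
state=q0 head=4 tape=1212[2]2___   (q0,2)→(q0,2,R)
state=q0 head=5 tape=12122[2]___   (q0,2)→(q0,2,R)
state=q0 head=6 tape=121222[_]__   (q0,_)→(q1,1,L)
state=q1 head=5 tape=12122[2]1__   (q1,2)→(q0,1,L)
state=q0 head=4 tape=1212[2]11__   (q0,2)→(q0,2,R)
state=q0 head=5 tape=12122[1]1__   (q0,1)→(q1,1,R)
state=q1 head=6 tape=121221[1]__   (q1,1)→(q0,2,R)
state=q0 head=7 tape=1212212[_]_   (q0,_)→(q1,1,L)
state=q1 head=6 tape=121221[2]1_   (q1,2)→(q0,1,L)
state=q0 head=5 tape=12122[1]11_   (q0,1)→(q1,1,R)
state=q1 head=6 tape=121221[1]1_   (q1,1)→(q0,2,R)
state=q0 head=7 tape=1212212[1]_   (q0,1)→(q1,1,R)
state=q1 head=8 tape=12122121[_]
The non-blank tape span at halt is 12122121.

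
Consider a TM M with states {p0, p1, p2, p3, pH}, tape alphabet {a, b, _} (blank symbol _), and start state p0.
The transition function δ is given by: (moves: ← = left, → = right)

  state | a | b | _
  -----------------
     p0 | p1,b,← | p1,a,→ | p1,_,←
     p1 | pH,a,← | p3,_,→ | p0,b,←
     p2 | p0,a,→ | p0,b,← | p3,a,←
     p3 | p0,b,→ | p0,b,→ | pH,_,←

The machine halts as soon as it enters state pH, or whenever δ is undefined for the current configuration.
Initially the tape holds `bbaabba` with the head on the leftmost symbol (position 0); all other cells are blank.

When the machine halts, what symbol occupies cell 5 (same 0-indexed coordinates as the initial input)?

_

state=p0 head=0 tape=[b]baabba_   (p0,b)→(p1,a,→)
state=p1 head=1 tape=a[b]aabba_   (p1,b)→(p3,_,→)
state=p3 head=2 tape=a_[a]abba_   (p3,a)→(p0,b,→)
state=p0 head=3 tape=a_b[a]bba_   (p0,a)→(p1,b,←)
state=p1 head=2 tape=a_[b]bbba_   (p1,b)→(p3,_,→)
state=p3 head=3 tape=a__[b]bba_   (p3,b)→(p0,b,→)
state=p0 head=4 tape=a__b[b]ba_   (p0,b)→(p1,a,→)
state=p1 head=5 tape=a__ba[b]a_   (p1,b)→(p3,_,→)
state=p3 head=6 tape=a__ba_[a]_   (p3,a)→(p0,b,→)
state=p0 head=7 tape=a__ba_b[_]   (p0,_)→(p1,_,←)
state=p1 head=6 tape=a__ba_[b]_   (p1,b)→(p3,_,→)
state=p3 head=7 tape=a__ba__[_]   (p3,_)→(pH,_,←)
state=pH head=6 tape=a__ba_[_]_
Cell 5 holds _ when M halts.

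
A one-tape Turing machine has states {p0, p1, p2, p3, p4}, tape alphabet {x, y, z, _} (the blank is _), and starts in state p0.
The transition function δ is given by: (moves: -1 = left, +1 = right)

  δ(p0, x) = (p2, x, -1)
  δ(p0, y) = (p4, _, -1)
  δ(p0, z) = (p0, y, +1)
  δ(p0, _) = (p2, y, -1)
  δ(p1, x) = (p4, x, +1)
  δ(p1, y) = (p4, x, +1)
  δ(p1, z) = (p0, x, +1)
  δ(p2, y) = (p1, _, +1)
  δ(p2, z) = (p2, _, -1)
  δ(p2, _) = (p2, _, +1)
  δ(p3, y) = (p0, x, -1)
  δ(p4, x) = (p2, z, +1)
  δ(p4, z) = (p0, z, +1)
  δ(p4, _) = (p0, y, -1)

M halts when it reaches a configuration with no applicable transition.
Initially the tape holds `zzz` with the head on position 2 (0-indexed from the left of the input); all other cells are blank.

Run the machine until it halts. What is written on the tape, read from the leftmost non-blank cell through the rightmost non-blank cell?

zz_xy

state=p0 head=2 tape=zz[z]__   (p0,z)→(p0,y,+1)
state=p0 head=3 tape=zzy[_]_   (p0,_)→(p2,y,-1)
state=p2 head=2 tape=zz[y]y_   (p2,y)→(p1,_,+1)
state=p1 head=3 tape=zz_[y]_   (p1,y)→(p4,x,+1)
state=p4 head=4 tape=zz_x[_]   (p4,_)→(p0,y,-1)
state=p0 head=3 tape=zz_[x]y   (p0,x)→(p2,x,-1)
state=p2 head=2 tape=zz[_]xy   (p2,_)→(p2,_,+1)
state=p2 head=3 tape=zz_[x]y
The non-blank tape span at halt is zz_xy.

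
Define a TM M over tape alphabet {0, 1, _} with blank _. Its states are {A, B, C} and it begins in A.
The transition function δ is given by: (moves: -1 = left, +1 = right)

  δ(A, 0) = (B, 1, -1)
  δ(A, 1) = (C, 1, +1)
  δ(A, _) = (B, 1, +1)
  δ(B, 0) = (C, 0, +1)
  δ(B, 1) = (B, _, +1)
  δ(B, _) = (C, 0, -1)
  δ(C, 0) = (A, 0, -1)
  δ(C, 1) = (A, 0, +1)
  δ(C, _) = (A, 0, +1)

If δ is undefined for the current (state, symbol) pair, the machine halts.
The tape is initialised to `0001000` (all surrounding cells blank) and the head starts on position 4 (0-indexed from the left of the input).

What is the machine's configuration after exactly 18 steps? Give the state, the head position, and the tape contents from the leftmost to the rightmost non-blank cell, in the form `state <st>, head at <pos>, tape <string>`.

A | 0001[0]00   read 0 → write 1, move -1, go to B
B | 000[1]100   read 1 → write _, move +1, go to B
B | 000_[1]00   read 1 → write _, move +1, go to B
B | 000__[0]0   read 0 → write 0, move +1, go to C
C | 000__0[0]   read 0 → write 0, move -1, go to A
A | 000__[0]0   read 0 → write 1, move -1, go to B
B | 000_[_]10   read _ → write 0, move -1, go to C
C | 000[_]010   read _ → write 0, move +1, go to A
A | 0000[0]10   read 0 → write 1, move -1, go to B
B | 000[0]110   read 0 → write 0, move +1, go to C
C | 0000[1]10   read 1 → write 0, move +1, go to A
A | 00000[1]0   read 1 → write 1, move +1, go to C
C | 000001[0]   read 0 → write 0, move -1, go to A
A | 00000[1]0   read 1 → write 1, move +1, go to C
C | 000001[0]   read 0 → write 0, move -1, go to A
A | 00000[1]0   read 1 → write 1, move +1, go to C
C | 000001[0]   read 0 → write 0, move -1, go to A
A | 00000[1]0   read 1 → write 1, move +1, go to C
C | 000001[0]
After 18 steps: state C, head at 6, tape 0000010.

state C, head at 6, tape 0000010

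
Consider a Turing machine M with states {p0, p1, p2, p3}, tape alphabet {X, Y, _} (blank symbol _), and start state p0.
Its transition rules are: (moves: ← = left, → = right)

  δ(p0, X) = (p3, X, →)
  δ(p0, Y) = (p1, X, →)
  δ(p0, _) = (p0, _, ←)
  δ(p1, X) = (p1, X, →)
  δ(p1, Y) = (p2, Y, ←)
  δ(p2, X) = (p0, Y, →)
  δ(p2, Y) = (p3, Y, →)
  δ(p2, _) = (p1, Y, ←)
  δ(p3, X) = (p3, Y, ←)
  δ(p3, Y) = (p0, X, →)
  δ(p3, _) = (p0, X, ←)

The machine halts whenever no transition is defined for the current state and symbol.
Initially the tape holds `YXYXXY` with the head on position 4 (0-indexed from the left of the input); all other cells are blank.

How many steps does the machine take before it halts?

p0 | YXYX[X]Y__   read X → write X, move →, go to p3
p3 | YXYXX[Y]__   read Y → write X, move →, go to p0
p0 | YXYXXX[_]_   read _ → write _, move ←, go to p0
p0 | YXYXX[X]__   read X → write X, move →, go to p3
p3 | YXYXXX[_]_   read _ → write X, move ←, go to p0
p0 | YXYXX[X]X_   read X → write X, move →, go to p3
p3 | YXYXXX[X]_   read X → write Y, move ←, go to p3
p3 | YXYXX[X]Y_   read X → write Y, move ←, go to p3
p3 | YXYX[X]YY_   read X → write Y, move ←, go to p3
p3 | YXY[X]YYY_   read X → write Y, move ←, go to p3
p3 | YX[Y]YYYY_   read Y → write X, move →, go to p0
p0 | YXX[Y]YYY_   read Y → write X, move →, go to p1
p1 | YXXX[Y]YY_   read Y → write Y, move ←, go to p2
p2 | YXX[X]YYY_   read X → write Y, move →, go to p0
p0 | YXXY[Y]YY_   read Y → write X, move →, go to p1
p1 | YXXYX[Y]Y_   read Y → write Y, move ←, go to p2
p2 | YXXY[X]YY_   read X → write Y, move →, go to p0
p0 | YXXYY[Y]Y_   read Y → write X, move →, go to p1
p1 | YXXYYX[Y]_   read Y → write Y, move ←, go to p2
p2 | YXXYY[X]Y_   read X → write Y, move →, go to p0
p0 | YXXYYY[Y]_   read Y → write X, move →, go to p1
p1 | YXXYYYX[_]
M halts after 21 transitions.

21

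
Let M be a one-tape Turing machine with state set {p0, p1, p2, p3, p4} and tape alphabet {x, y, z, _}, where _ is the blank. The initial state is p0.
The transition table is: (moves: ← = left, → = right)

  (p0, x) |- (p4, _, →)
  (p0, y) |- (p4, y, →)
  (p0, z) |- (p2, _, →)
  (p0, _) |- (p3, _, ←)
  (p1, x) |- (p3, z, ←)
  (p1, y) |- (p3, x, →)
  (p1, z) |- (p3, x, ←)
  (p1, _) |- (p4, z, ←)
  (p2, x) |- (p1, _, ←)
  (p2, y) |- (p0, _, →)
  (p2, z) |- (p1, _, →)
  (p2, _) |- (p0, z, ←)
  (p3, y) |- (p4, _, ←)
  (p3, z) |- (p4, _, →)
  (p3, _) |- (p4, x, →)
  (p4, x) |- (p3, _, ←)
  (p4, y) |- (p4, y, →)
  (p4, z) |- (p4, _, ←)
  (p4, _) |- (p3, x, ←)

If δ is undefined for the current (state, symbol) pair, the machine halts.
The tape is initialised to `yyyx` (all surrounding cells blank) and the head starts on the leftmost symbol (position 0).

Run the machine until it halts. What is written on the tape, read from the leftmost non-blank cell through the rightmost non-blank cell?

state=p0 head=0 tape=__[y]yyx   (p0,y)→(p4,y,→)
state=p4 head=1 tape=__y[y]yx   (p4,y)→(p4,y,→)
state=p4 head=2 tape=__yy[y]x   (p4,y)→(p4,y,→)
state=p4 head=3 tape=__yyy[x]   (p4,x)→(p3,_,←)
state=p3 head=2 tape=__yy[y]_   (p3,y)→(p4,_,←)
state=p4 head=1 tape=__y[y]__   (p4,y)→(p4,y,→)
state=p4 head=2 tape=__yy[_]_   (p4,_)→(p3,x,←)
state=p3 head=1 tape=__y[y]x_   (p3,y)→(p4,_,←)
state=p4 head=0 tape=__[y]_x_   (p4,y)→(p4,y,→)
state=p4 head=1 tape=__y[_]x_   (p4,_)→(p3,x,←)
state=p3 head=0 tape=__[y]xx_   (p3,y)→(p4,_,←)
state=p4 head=-1 tape=_[_]_xx_   (p4,_)→(p3,x,←)
state=p3 head=-2 tape=[_]x_xx_   (p3,_)→(p4,x,→)
state=p4 head=-1 tape=x[x]_xx_   (p4,x)→(p3,_,←)
state=p3 head=-2 tape=[x]__xx_
The non-blank tape span at halt is x__xx.

x__xx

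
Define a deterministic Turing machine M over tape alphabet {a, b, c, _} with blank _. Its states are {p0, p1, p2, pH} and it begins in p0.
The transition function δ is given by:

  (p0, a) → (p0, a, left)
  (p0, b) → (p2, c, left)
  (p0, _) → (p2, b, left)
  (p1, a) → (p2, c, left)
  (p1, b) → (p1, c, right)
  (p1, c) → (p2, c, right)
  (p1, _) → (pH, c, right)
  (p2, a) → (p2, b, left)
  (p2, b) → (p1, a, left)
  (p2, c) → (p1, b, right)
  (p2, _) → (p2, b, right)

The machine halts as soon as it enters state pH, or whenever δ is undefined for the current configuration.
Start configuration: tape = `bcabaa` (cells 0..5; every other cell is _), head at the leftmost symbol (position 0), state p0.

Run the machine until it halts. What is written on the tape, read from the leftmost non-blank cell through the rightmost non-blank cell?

state=p0 head=0 tape=_[b]cabaa__   (p0,b)→(p2,c,left)
state=p2 head=-1 tape=[_]ccabaa__   (p2,_)→(p2,b,right)
state=p2 head=0 tape=b[c]cabaa__   (p2,c)→(p1,b,right)
state=p1 head=1 tape=bb[c]abaa__   (p1,c)→(p2,c,right)
state=p2 head=2 tape=bbc[a]baa__   (p2,a)→(p2,b,left)
state=p2 head=1 tape=bb[c]bbaa__   (p2,c)→(p1,b,right)
state=p1 head=2 tape=bbb[b]baa__   (p1,b)→(p1,c,right)
state=p1 head=3 tape=bbbc[b]aa__   (p1,b)→(p1,c,right)
state=p1 head=4 tape=bbbcc[a]a__   (p1,a)→(p2,c,left)
state=p2 head=3 tape=bbbc[c]ca__   (p2,c)→(p1,b,right)
state=p1 head=4 tape=bbbcb[c]a__   (p1,c)→(p2,c,right)
state=p2 head=5 tape=bbbcbc[a]__   (p2,a)→(p2,b,left)
state=p2 head=4 tape=bbbcb[c]b__   (p2,c)→(p1,b,right)
state=p1 head=5 tape=bbbcbb[b]__   (p1,b)→(p1,c,right)
state=p1 head=6 tape=bbbcbbc[_]_   (p1,_)→(pH,c,right)
state=pH head=7 tape=bbbcbbcc[_]
The non-blank tape span at halt is bbbcbbcc.

bbbcbbcc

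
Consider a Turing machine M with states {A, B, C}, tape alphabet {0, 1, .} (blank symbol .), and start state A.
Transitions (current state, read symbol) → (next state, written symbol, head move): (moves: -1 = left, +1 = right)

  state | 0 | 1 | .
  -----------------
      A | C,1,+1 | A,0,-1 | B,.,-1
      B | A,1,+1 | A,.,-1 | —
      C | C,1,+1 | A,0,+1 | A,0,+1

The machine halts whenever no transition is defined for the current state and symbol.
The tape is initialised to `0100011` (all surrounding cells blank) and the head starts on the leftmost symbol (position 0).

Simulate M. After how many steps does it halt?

A | ..[0]100011..   read 0 → write 1, move +1, go to C
C | ..1[1]00011..   read 1 → write 0, move +1, go to A
A | ..10[0]0011..   read 0 → write 1, move +1, go to C
C | ..101[0]011..   read 0 → write 1, move +1, go to C
C | ..1011[0]11..   read 0 → write 1, move +1, go to C
C | ..10111[1]1..   read 1 → write 0, move +1, go to A
A | ..101110[1]..   read 1 → write 0, move -1, go to A
A | ..10111[0]0..   read 0 → write 1, move +1, go to C
C | ..101111[0]..   read 0 → write 1, move +1, go to C
C | ..1011111[.].   read . → write 0, move +1, go to A
A | ..10111110[.]   read . → write ., move -1, go to B
B | ..1011111[0].   read 0 → write 1, move +1, go to A
A | ..10111111[.]   read . → write ., move -1, go to B
B | ..1011111[1].   read 1 → write ., move -1, go to A
A | ..101111[1]..   read 1 → write 0, move -1, go to A
A | ..10111[1]0..   read 1 → write 0, move -1, go to A
A | ..1011[1]00..   read 1 → write 0, move -1, go to A
A | ..101[1]000..   read 1 → write 0, move -1, go to A
A | ..10[1]0000..   read 1 → write 0, move -1, go to A
A | ..1[0]00000..   read 0 → write 1, move +1, go to C
C | ..11[0]0000..   read 0 → write 1, move +1, go to C
C | ..111[0]000..   read 0 → write 1, move +1, go to C
C | ..1111[0]00..   read 0 → write 1, move +1, go to C
C | ..11111[0]0..   read 0 → write 1, move +1, go to C
C | ..111111[0]..   read 0 → write 1, move +1, go to C
C | ..1111111[.].   read . → write 0, move +1, go to A
A | ..11111110[.]   read . → write ., move -1, go to B
B | ..1111111[0].   read 0 → write 1, move +1, go to A
A | ..11111111[.]   read . → write ., move -1, go to B
B | ..1111111[1].   read 1 → write ., move -1, go to A
A | ..111111[1]..   read 1 → write 0, move -1, go to A
A | ..11111[1]0..   read 1 → write 0, move -1, go to A
A | ..1111[1]00..   read 1 → write 0, move -1, go to A
A | ..111[1]000..   read 1 → write 0, move -1, go to A
A | ..11[1]0000..   read 1 → write 0, move -1, go to A
A | ..1[1]00000..   read 1 → write 0, move -1, go to A
A | ..[1]000000..   read 1 → write 0, move -1, go to A
A | .[.]0000000..   read . → write ., move -1, go to B
B | [.].0000000..
M halts after 38 transitions.

38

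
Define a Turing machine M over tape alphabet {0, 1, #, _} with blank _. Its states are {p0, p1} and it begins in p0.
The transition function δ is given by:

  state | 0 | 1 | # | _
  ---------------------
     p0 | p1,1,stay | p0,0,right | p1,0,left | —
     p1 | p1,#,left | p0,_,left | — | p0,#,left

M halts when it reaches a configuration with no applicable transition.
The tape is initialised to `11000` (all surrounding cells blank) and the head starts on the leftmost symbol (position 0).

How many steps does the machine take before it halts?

p0 | _[1]1000   read 1 → write 0, move right, go to p0
p0 | _0[1]000   read 1 → write 0, move right, go to p0
p0 | _00[0]00   read 0 → write 1, move stay, go to p1
p1 | _00[1]00   read 1 → write _, move left, go to p0
p0 | _0[0]_00   read 0 → write 1, move stay, go to p1
p1 | _0[1]_00   read 1 → write _, move left, go to p0
p0 | _[0]__00   read 0 → write 1, move stay, go to p1
p1 | _[1]__00   read 1 → write _, move left, go to p0
p0 | [_]___00
M halts after 8 transitions.

8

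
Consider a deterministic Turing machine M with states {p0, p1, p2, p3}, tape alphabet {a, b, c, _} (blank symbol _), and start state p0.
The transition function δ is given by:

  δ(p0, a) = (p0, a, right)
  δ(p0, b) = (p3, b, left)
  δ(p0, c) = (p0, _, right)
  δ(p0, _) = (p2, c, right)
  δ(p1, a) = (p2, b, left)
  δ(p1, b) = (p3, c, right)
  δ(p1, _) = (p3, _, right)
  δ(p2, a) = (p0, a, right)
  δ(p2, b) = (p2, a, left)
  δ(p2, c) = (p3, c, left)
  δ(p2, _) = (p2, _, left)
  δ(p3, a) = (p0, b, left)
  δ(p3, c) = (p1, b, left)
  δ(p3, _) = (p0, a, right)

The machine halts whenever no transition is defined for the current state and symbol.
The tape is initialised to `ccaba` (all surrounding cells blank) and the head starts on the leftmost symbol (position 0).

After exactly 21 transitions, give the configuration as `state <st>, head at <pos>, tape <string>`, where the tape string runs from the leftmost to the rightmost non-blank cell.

state p0, head at -1, tape acacaba

state=p0 head=0 tape=__[c]caba   (p0,c)→(p0,_,right)
state=p0 head=1 tape=___[c]aba   (p0,c)→(p0,_,right)
state=p0 head=2 tape=____[a]ba   (p0,a)→(p0,a,right)
state=p0 head=3 tape=____a[b]a   (p0,b)→(p3,b,left)
state=p3 head=2 tape=____[a]ba   (p3,a)→(p0,b,left)
state=p0 head=1 tape=___[_]bba   (p0,_)→(p2,c,right)
state=p2 head=2 tape=___c[b]ba   (p2,b)→(p2,a,left)
state=p2 head=1 tape=___[c]aba   (p2,c)→(p3,c,left)
state=p3 head=0 tape=__[_]caba   (p3,_)→(p0,a,right)
state=p0 head=1 tape=__a[c]aba   (p0,c)→(p0,_,right)
state=p0 head=2 tape=__a_[a]ba   (p0,a)→(p0,a,right)
state=p0 head=3 tape=__a_a[b]a   (p0,b)→(p3,b,left)
state=p3 head=2 tape=__a_[a]ba   (p3,a)→(p0,b,left)
state=p0 head=1 tape=__a[_]bba   (p0,_)→(p2,c,right)
state=p2 head=2 tape=__ac[b]ba   (p2,b)→(p2,a,left)
state=p2 head=1 tape=__a[c]aba   (p2,c)→(p3,c,left)
state=p3 head=0 tape=__[a]caba   (p3,a)→(p0,b,left)
state=p0 head=-1 tape=_[_]bcaba   (p0,_)→(p2,c,right)
state=p2 head=0 tape=_c[b]caba   (p2,b)→(p2,a,left)
state=p2 head=-1 tape=_[c]acaba   (p2,c)→(p3,c,left)
state=p3 head=-2 tape=[_]cacaba   (p3,_)→(p0,a,right)
state=p0 head=-1 tape=a[c]acaba
After 21 steps: state p0, head at -1, tape acacaba.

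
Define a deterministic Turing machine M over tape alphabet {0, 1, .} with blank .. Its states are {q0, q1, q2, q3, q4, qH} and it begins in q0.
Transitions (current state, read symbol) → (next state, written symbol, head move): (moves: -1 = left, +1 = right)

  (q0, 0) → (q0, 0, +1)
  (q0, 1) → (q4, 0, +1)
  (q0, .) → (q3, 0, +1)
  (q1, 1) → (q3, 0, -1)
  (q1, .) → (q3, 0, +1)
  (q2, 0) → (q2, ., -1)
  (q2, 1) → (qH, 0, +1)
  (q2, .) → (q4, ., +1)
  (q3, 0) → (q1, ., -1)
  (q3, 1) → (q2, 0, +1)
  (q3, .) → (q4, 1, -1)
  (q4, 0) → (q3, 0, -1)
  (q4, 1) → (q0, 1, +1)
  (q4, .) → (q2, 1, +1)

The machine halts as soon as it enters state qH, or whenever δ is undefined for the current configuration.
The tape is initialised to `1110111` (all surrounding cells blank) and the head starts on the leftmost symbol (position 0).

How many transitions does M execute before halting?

q0 | ...[1]110111   read 1 → write 0, move +1, go to q4
q4 | ...0[1]10111   read 1 → write 1, move +1, go to q0
q0 | ...01[1]0111   read 1 → write 0, move +1, go to q4
q4 | ...010[0]111   read 0 → write 0, move -1, go to q3
q3 | ...01[0]0111   read 0 → write ., move -1, go to q1
q1 | ...0[1].0111   read 1 → write 0, move -1, go to q3
q3 | ...[0]0.0111   read 0 → write ., move -1, go to q1
q1 | ..[.].0.0111   read . → write 0, move +1, go to q3
q3 | ..0[.]0.0111   read . → write 1, move -1, go to q4
q4 | ..[0]10.0111   read 0 → write 0, move -1, go to q3
q3 | .[.]010.0111   read . → write 1, move -1, go to q4
q4 | [.]1010.0111   read . → write 1, move +1, go to q2
q2 | 1[1]010.0111   read 1 → write 0, move +1, go to qH
qH | 10[0]10.0111
M halts after 13 transitions.

13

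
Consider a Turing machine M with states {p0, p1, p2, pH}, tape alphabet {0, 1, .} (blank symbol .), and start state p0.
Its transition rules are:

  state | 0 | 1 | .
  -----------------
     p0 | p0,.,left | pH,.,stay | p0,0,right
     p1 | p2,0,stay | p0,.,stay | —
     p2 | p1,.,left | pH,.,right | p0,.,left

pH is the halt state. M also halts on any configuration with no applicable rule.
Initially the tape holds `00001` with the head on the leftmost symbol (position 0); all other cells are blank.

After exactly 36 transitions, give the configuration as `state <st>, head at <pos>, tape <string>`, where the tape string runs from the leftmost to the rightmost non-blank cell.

state p0, head at 4, tape 000000001

state=p0 head=0 tape=....[0]0001   (p0,0)→(p0,.,left)
state=p0 head=-1 tape=...[.].0001   (p0,.)→(p0,0,right)
state=p0 head=0 tape=...0[.]0001   (p0,.)→(p0,0,right)
state=p0 head=1 tape=...00[0]001   (p0,0)→(p0,.,left)
state=p0 head=0 tape=...0[0].001   (p0,0)→(p0,.,left)
state=p0 head=-1 tape=...[0]..001   (p0,0)→(p0,.,left)
state=p0 head=-2 tape=..[.]...001   (p0,.)→(p0,0,right)
state=p0 head=-1 tape=..0[.]..001   (p0,.)→(p0,0,right)
state=p0 head=0 tape=..00[.].001   (p0,.)→(p0,0,right)
state=p0 head=1 tape=..000[.]001   (p0,.)→(p0,0,right)
state=p0 head=2 tape=..0000[0]01   (p0,0)→(p0,.,left)
state=p0 head=1 tape=..000[0].01   (p0,0)→(p0,.,left)
state=p0 head=0 tape=..00[0]..01   (p0,0)→(p0,.,left)
state=p0 head=-1 tape=..0[0]...01   (p0,0)→(p0,.,left)
state=p0 head=-2 tape=..[0]....01   (p0,0)→(p0,.,left)
state=p0 head=-3 tape=.[.].....01   (p0,.)→(p0,0,right)
state=p0 head=-2 tape=.0[.]....01   (p0,.)→(p0,0,right)
state=p0 head=-1 tape=.00[.]...01   (p0,.)→(p0,0,right)
state=p0 head=0 tape=.000[.]..01   (p0,.)→(p0,0,right)
state=p0 head=1 tape=.0000[.].01   (p0,.)→(p0,0,right)
state=p0 head=2 tape=.00000[.]01   (p0,.)→(p0,0,right)
state=p0 head=3 tape=.000000[0]1   (p0,0)→(p0,.,left)
state=p0 head=2 tape=.00000[0].1   (p0,0)→(p0,.,left)
state=p0 head=1 tape=.0000[0]..1   (p0,0)→(p0,.,left)
state=p0 head=0 tape=.000[0]...1   (p0,0)→(p0,.,left)
state=p0 head=-1 tape=.00[0]....1   (p0,0)→(p0,.,left)
state=p0 head=-2 tape=.0[0].....1   (p0,0)→(p0,.,left)
state=p0 head=-3 tape=.[0]......1   (p0,0)→(p0,.,left)
state=p0 head=-4 tape=[.].......1   (p0,.)→(p0,0,right)
state=p0 head=-3 tape=0[.]......1   (p0,.)→(p0,0,right)
state=p0 head=-2 tape=00[.].....1   (p0,.)→(p0,0,right)
state=p0 head=-1 tape=000[.]....1   (p0,.)→(p0,0,right)
state=p0 head=0 tape=0000[.]...1   (p0,.)→(p0,0,right)
state=p0 head=1 tape=00000[.]..1   (p0,.)→(p0,0,right)
state=p0 head=2 tape=000000[.].1   (p0,.)→(p0,0,right)
state=p0 head=3 tape=0000000[.]1   (p0,.)→(p0,0,right)
state=p0 head=4 tape=00000000[1]
After 36 steps: state p0, head at 4, tape 000000001.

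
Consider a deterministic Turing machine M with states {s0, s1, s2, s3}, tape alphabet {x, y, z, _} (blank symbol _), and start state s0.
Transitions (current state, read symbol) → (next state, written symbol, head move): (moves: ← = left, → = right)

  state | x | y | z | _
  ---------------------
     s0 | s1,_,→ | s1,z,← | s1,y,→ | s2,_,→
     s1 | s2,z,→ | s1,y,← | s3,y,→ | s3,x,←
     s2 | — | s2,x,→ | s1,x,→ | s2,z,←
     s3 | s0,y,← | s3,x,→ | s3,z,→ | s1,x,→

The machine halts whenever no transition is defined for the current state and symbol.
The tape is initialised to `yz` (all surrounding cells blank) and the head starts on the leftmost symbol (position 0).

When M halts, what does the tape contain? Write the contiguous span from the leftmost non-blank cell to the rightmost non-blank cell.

xzzzxx

s0 | __[y]z__   read y → write z, move ←, go to s1
s1 | _[_]zz__   read _ → write x, move ←, go to s3
s3 | [_]xzz__   read _ → write x, move →, go to s1
s1 | x[x]zz__   read x → write z, move →, go to s2
s2 | xz[z]z__   read z → write x, move →, go to s1
s1 | xzx[z]__   read z → write y, move →, go to s3
s3 | xzxy[_]_   read _ → write x, move →, go to s1
s1 | xzxyx[_]   read _ → write x, move ←, go to s3
s3 | xzxy[x]x   read x → write y, move ←, go to s0
s0 | xzx[y]yx   read y → write z, move ←, go to s1
s1 | xz[x]zyx   read x → write z, move →, go to s2
s2 | xzz[z]yx   read z → write x, move →, go to s1
s1 | xzzx[y]x   read y → write y, move ←, go to s1
s1 | xzz[x]yx   read x → write z, move →, go to s2
s2 | xzzz[y]x   read y → write x, move →, go to s2
s2 | xzzzx[x]
The non-blank tape span at halt is xzzzxx.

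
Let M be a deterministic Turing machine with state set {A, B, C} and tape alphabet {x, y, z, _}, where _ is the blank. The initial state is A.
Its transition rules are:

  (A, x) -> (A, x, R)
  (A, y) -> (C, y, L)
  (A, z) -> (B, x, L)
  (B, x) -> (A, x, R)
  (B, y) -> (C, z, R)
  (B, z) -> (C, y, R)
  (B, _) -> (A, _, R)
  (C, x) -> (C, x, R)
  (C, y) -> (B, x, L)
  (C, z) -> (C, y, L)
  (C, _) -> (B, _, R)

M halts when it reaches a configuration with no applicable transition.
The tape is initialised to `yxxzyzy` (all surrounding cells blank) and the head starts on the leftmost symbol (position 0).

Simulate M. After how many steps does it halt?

23

A | _[y]xxzyzy_   read y → write y, move L, go to C
C | [_]yxxzyzy_   read _ → write _, move R, go to B
B | _[y]xxzyzy_   read y → write z, move R, go to C
C | _z[x]xzyzy_   read x → write x, move R, go to C
C | _zx[x]zyzy_   read x → write x, move R, go to C
C | _zxx[z]yzy_   read z → write y, move L, go to C
C | _zx[x]yyzy_   read x → write x, move R, go to C
C | _zxx[y]yzy_   read y → write x, move L, go to B
B | _zx[x]xyzy_   read x → write x, move R, go to A
A | _zxx[x]yzy_   read x → write x, move R, go to A
A | _zxxx[y]zy_   read y → write y, move L, go to C
C | _zxx[x]yzy_   read x → write x, move R, go to C
C | _zxxx[y]zy_   read y → write x, move L, go to B
B | _zxx[x]xzy_   read x → write x, move R, go to A
A | _zxxx[x]zy_   read x → write x, move R, go to A
A | _zxxxx[z]y_   read z → write x, move L, go to B
B | _zxxx[x]xy_   read x → write x, move R, go to A
A | _zxxxx[x]y_   read x → write x, move R, go to A
A | _zxxxxx[y]_   read y → write y, move L, go to C
C | _zxxxx[x]y_   read x → write x, move R, go to C
C | _zxxxxx[y]_   read y → write x, move L, go to B
B | _zxxxx[x]x_   read x → write x, move R, go to A
A | _zxxxxx[x]_   read x → write x, move R, go to A
A | _zxxxxxx[_]
M halts after 23 transitions.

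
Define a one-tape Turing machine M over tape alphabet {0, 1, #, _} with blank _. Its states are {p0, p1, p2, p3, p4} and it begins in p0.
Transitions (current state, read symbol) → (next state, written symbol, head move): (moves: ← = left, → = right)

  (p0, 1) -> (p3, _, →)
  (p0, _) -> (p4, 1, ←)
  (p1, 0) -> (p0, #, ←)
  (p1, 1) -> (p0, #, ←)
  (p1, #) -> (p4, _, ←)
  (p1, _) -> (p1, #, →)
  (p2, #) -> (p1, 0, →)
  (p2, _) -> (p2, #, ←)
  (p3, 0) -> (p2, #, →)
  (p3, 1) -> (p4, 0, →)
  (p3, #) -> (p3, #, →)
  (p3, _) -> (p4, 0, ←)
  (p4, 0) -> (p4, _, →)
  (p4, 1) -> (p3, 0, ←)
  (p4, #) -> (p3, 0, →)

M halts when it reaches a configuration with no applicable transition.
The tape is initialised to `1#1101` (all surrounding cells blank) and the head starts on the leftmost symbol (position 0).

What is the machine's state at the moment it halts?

p0 | [1]#1101   read 1 → write _, move →, go to p3
p3 | _[#]1101   read # → write #, move →, go to p3
p3 | _#[1]101   read 1 → write 0, move →, go to p4
p4 | _#0[1]01   read 1 → write 0, move ←, go to p3
p3 | _#[0]001   read 0 → write #, move →, go to p2
p2 | _##[0]01
No transition is defined for (p2, 0); M halts in state p2.

p2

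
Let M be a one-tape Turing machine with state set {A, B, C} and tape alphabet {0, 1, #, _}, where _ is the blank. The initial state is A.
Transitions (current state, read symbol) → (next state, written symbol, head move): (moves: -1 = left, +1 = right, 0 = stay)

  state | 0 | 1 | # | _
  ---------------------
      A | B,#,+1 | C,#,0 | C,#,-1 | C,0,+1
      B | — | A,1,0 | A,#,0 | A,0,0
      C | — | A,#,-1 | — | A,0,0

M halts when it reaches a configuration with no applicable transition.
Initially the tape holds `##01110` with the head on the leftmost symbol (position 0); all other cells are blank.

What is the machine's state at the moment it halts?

A | _[#]#01110   read # → write #, move -1, go to C
C | [_]##01110   read _ → write 0, move 0, go to A
A | [0]##01110   read 0 → write #, move +1, go to B
B | #[#]#01110   read # → write #, move 0, go to A
A | #[#]#01110   read # → write #, move -1, go to C
C | [#]##01110
No transition is defined for (C, #); M halts in state C.

C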